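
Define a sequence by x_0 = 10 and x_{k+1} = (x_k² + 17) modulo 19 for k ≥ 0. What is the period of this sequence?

Listing terms: x_0 = 10; x_1 = 3; x_2 = 7; x_3 = 9; x_4 = 3.
Since x_4 = x_1 = 3, the sequence is eventually periodic: after a pre-period of length 1 it cycles with period 3.

3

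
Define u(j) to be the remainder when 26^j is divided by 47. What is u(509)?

45

Computing terms: u(0) = 1, u(1) = 26, u(2) = 18, u(3) = 45, u(4) = 42, u(5) = 11, u(6) = 4, u(7) = 10, u(8) = 25, u(9) = 39, u(10) = 27, u(11) = 44, u(12) = 16, u(13) = 40, u(14) = 6, u(15) = 15, u(16) = 14, u(17) = 35, u(18) = 17, u(19) = 19, u(20) = 24, u(21) = 13, u(22) = 9, u(23) = 46, u(24) = 21, u(25) = 29, u(26) = 2, u(27) = 5, u(28) = 36, u(29) = 43, u(30) = 37, u(31) = 22, u(32) = 8, u(33) = 20, u(34) = 3, u(35) = 31, u(36) = 7, u(37) = 41, u(38) = 32, u(39) = 33, u(40) = 12, u(41) = 30, u(42) = 28, u(43) = 23, u(44) = 34, u(45) = 38, u(46) = 1.
Since u(46) = u(0) = 1, the sequence is periodic with period 46.
So u(509) = u(0 + ((509-0) mod 46)) = u(3) = 45.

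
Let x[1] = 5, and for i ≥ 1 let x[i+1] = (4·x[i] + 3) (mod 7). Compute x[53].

2

Computing terms: x[1] = 5, x[2] = 2, x[3] = 4, x[4] = 5.
The sequence repeats with period 3.
So x[53] = x[1 + ((53-1) mod 3)] = x[2] = 2.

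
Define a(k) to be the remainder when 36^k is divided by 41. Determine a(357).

We have a(0) = 1; a(1) = 36; a(2) = 25; a(3) = 39; a(4) = 10; a(5) = 32; a(6) = 4; a(7) = 21; a(8) = 18; a(9) = 33; a(10) = 40; a(11) = 5; a(12) = 16; a(13) = 2; a(14) = 31; a(15) = 9; a(16) = 37; a(17) = 20; a(18) = 23; a(19) = 8; a(20) = 1.
The sequence repeats with period 20.
(357 - 0) mod 20 = 17, so a(357) = a(17) = 20.

20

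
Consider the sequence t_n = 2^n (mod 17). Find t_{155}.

Computing terms: t_0 = 1; t_1 = 2; t_2 = 4; t_3 = 8; t_4 = 16; t_5 = 15; t_6 = 13; t_7 = 9; t_8 = 1.
Since t_8 = t_0 = 1, the sequence is periodic with period 8.
(155 - 0) mod 8 = 3, so t_{155} = t_3 = 8.

8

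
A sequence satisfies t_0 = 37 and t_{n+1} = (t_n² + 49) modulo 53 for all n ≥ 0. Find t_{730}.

13

t_0 = 37; t_1 = 40; t_2 = 6; t_3 = 32; t_4 = 13; t_5 = 6.
Since t_5 = t_2 = 6, the sequence is eventually periodic: after a pre-period of length 2 it cycles with period 3.
For n ≥ 2, t_n depends only on (n - 2) mod 3. (730 - 2) mod 3 = 2, so t_{730} = t_4 = 13.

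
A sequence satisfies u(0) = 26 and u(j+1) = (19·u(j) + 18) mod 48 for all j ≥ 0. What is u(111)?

Computing terms: u(0) = 26,  u(1) = 32,  u(2) = 2,  u(3) = 8,  u(4) = 26.
The sequence repeats with period 4.
(111 - 0) mod 4 = 3, so u(111) = u(3) = 8.

8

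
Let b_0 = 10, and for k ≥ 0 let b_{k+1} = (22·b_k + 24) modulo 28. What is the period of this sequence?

We have b_0 = 10,  b_1 = 20,  b_2 = 16,  b_3 = 12,  b_4 = 8,  b_5 = 4,  b_6 = 0,  b_7 = 24,  b_8 = 20.
Since b_8 = b_1 = 20, the sequence is eventually periodic: after a pre-period of length 1 it cycles with period 7.

7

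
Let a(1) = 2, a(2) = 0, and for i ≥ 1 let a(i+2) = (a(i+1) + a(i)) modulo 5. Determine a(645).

Listing terms: a(1) = 2,  a(2) = 0,  a(3) = 2,  a(4) = 2,  a(5) = 4,  a(6) = 1,  a(7) = 0,  a(8) = 1,  a(9) = 1,  a(10) = 2,  a(11) = 3,  a(12) = 0,  a(13) = 3,  a(14) = 3,  a(15) = 1,  a(16) = 4,  a(17) = 0,  a(18) = 4,  a(19) = 4,  a(20) = 3,  a(21) = 2,  a(22) = 0.
The sequence repeats with period 20.
So a(645) = a(1 + ((645-1) mod 20)) = a(5) = 4.

4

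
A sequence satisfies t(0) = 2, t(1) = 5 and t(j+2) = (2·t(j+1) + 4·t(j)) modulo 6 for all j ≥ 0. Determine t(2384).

2

t(0) = 2,  t(1) = 5,  t(2) = 0,  t(3) = 2,  t(4) = 4,  t(5) = 4,  t(6) = 0,  t(7) = 4,  t(8) = 2,  t(9) = 2,  t(10) = 0,  t(11) = 2.
Since (t(10), t(11)) = (t(2), t(3)) = (0, 2) (two consecutive terms determine the rest), the sequence is eventually periodic: after a pre-period of length 2 it cycles with period 8.
For j ≥ 2, t(j) depends only on (j - 2) mod 8. (2384 - 2) mod 8 = 6, so t(2384) = t(8) = 2.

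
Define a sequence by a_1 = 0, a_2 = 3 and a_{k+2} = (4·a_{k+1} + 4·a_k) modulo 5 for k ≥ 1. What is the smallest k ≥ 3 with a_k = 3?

5

We have a_1 = 0,  a_2 = 3,  a_3 = 2,  a_4 = 0,  a_5 = 3.
The sequence repeats with period 3.
The value 3 next appears (with k ≥ 3) at a_5.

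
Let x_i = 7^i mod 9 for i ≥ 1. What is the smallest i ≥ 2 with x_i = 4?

2

Listing terms: x_1 = 7,  x_2 = 4,  x_3 = 1,  x_4 = 7.
The sequence repeats with period 3.
The value 4 first appears (with i ≥ 2) at x_2.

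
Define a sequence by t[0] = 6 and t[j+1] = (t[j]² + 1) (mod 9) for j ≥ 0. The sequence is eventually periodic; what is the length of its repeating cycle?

3

Computing terms: t[0] = 6, t[1] = 1, t[2] = 2, t[3] = 5, t[4] = 8, t[5] = 2.
Since t[5] = t[2] = 2, the sequence is eventually periodic: after a pre-period of length 2 it cycles with period 3.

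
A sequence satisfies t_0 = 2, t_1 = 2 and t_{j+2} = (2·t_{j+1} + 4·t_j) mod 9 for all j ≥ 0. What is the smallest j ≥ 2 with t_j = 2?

t_0 = 2, t_1 = 2, t_2 = 3, t_3 = 5, t_4 = 4, t_5 = 1, t_6 = 0, t_7 = 4, t_8 = 8, t_9 = 5, t_{10} = 6, t_{11} = 5, t_{12} = 7, t_{13} = 7, t_{14} = 6, t_{15} = 4, t_{16} = 5, t_{17} = 8, t_{18} = 0, t_{19} = 5, t_{20} = 1, t_{21} = 4, t_{22} = 3, t_{23} = 4, t_{24} = 2, t_{25} = 2.
Since (t_{24}, t_{25}) = (t_0, t_1) = (2, 2) (two consecutive terms determine the rest), the sequence is periodic with period 24.
The value 2 next appears (with j ≥ 2) at t_{24}.

24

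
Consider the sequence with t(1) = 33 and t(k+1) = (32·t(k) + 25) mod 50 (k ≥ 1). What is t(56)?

19

t(1) = 33; t(2) = 31; t(3) = 17; t(4) = 19; t(5) = 33.
The sequence repeats with period 4.
(56 - 1) mod 4 = 3, so t(56) = t(4) = 19.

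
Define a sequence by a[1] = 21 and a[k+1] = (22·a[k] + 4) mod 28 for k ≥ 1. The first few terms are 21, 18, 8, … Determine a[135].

a[1] = 21,  a[2] = 18,  a[3] = 8,  a[4] = 12,  a[5] = 16,  a[6] = 20,  a[7] = 24,  a[8] = 0,  a[9] = 4,  a[10] = 8.
Since a[10] = a[3] = 8, the sequence is eventually periodic: after a pre-period of length 2 it cycles with period 7.
For k ≥ 3, a[k] depends only on (k - 3) mod 7. (135 - 3) mod 7 = 6, so a[135] = a[9] = 4.

4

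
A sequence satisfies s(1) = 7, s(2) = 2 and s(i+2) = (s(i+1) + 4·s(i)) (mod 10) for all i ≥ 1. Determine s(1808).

2

We have s(1) = 7,  s(2) = 2,  s(3) = 0,  s(4) = 8,  s(5) = 8,  s(6) = 0,  s(7) = 2,  s(8) = 2,  s(9) = 0.
Since (s(8), s(9)) = (s(2), s(3)) = (2, 0) (two consecutive terms determine the rest), the sequence is eventually periodic: after a pre-period of length 1 it cycles with period 6.
For i ≥ 2, s(i) depends only on (i - 2) mod 6. (1808 - 2) mod 6 = 0, so s(1808) = s(2) = 2.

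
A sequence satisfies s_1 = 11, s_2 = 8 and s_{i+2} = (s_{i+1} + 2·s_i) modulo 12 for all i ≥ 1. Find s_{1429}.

Listing terms: s_1 = 11; s_2 = 8; s_3 = 6; s_4 = 10; s_5 = 10; s_6 = 6; s_7 = 2; s_8 = 2; s_9 = 6; s_{10} = 10.
Since (s_9, s_{10}) = (s_3, s_4) = (6, 10) (two consecutive terms determine the rest), the sequence is eventually periodic: after a pre-period of length 2 it cycles with period 6.
For i ≥ 3, s_i depends only on (i - 3) mod 6. (1429 - 3) mod 6 = 4, so s_{1429} = s_7 = 2.

2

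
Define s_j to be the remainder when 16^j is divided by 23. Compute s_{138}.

4

We have s_0 = 1, s_1 = 16, s_2 = 3, s_3 = 2, s_4 = 9, s_5 = 6, s_6 = 4, s_7 = 18, s_8 = 12, s_9 = 8, s_{10} = 13, s_{11} = 1.
Since s_{11} = s_0 = 1, the sequence is periodic with period 11.
(138 - 0) mod 11 = 6, so s_{138} = s_6 = 4.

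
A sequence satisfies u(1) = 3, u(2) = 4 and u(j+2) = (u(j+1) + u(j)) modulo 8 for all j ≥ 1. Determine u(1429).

u(1) = 3; u(2) = 4; u(3) = 7; u(4) = 3; u(5) = 2; u(6) = 5; u(7) = 7; u(8) = 4; u(9) = 3; u(10) = 7; u(11) = 2; u(12) = 1; u(13) = 3; u(14) = 4.
Since (u(13), u(14)) = (u(1), u(2)) = (3, 4) (two consecutive terms determine the rest), the sequence is periodic with period 12.
So u(1429) = u(1 + ((1429-1) mod 12)) = u(1) = 3.

3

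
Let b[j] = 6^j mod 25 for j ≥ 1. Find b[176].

Listing terms: b[1] = 6, b[2] = 11, b[3] = 16, b[4] = 21, b[5] = 1, b[6] = 6.
The sequence repeats with period 5.
(176 - 1) mod 5 = 0, so b[176] = b[1] = 6.

6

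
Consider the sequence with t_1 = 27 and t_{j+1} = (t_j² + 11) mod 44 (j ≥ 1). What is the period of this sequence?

Listing terms: t_1 = 27; t_2 = 36; t_3 = 31; t_4 = 4; t_5 = 27.
Since t_5 = t_1 = 27, the sequence is periodic with period 4.

4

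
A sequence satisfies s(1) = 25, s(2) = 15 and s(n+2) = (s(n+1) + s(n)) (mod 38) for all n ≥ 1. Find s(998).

Listing terms: s(1) = 25, s(2) = 15, s(3) = 2, s(4) = 17, s(5) = 19, s(6) = 36, s(7) = 17, s(8) = 15, s(9) = 32, s(10) = 9, s(11) = 3, s(12) = 12, s(13) = 15, s(14) = 27, s(15) = 4, s(16) = 31, s(17) = 35, s(18) = 28, s(19) = 25, s(20) = 15.
Since (s(19), s(20)) = (s(1), s(2)) = (25, 15) (two consecutive terms determine the rest), the sequence is periodic with period 18.
(998 - 1) mod 18 = 7, so s(998) = s(8) = 15.

15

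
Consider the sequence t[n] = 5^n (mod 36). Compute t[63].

t[0] = 1,  t[1] = 5,  t[2] = 25,  t[3] = 17,  t[4] = 13,  t[5] = 29,  t[6] = 1.
The sequence repeats with period 6.
(63 - 0) mod 6 = 3, so t[63] = t[3] = 17.

17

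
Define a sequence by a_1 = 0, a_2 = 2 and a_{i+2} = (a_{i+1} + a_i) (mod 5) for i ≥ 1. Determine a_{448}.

1

We have a_1 = 0,  a_2 = 2,  a_3 = 2,  a_4 = 4,  a_5 = 1,  a_6 = 0,  a_7 = 1,  a_8 = 1,  a_9 = 2,  a_{10} = 3,  a_{11} = 0,  a_{12} = 3,  a_{13} = 3,  a_{14} = 1,  a_{15} = 4,  a_{16} = 0,  a_{17} = 4,  a_{18} = 4,  a_{19} = 3,  a_{20} = 2,  a_{21} = 0,  a_{22} = 2.
Since (a_{21}, a_{22}) = (a_1, a_2) = (0, 2) (two consecutive terms determine the rest), the sequence is periodic with period 20.
So a_{448} = a_{1 + ((448-1) mod 20)} = a_8 = 1.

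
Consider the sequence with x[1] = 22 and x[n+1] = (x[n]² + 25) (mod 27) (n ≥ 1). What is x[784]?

x[1] = 22, x[2] = 23, x[3] = 14, x[4] = 5, x[5] = 23.
Since x[5] = x[2] = 23, the sequence is eventually periodic: after a pre-period of length 1 it cycles with period 3.
For n ≥ 2, x[n] depends only on (n - 2) mod 3. (784 - 2) mod 3 = 2, so x[784] = x[4] = 5.

5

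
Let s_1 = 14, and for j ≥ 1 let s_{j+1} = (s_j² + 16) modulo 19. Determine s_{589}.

s_1 = 14, s_2 = 3, s_3 = 6, s_4 = 14.
The sequence repeats with period 3.
So s_{589} = s_{1 + ((589-1) mod 3)} = s_1 = 14.

14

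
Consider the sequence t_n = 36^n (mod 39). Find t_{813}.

t_0 = 1, t_1 = 36, t_2 = 9, t_3 = 12, t_4 = 3, t_5 = 30, t_6 = 27, t_7 = 36.
Since t_7 = t_1 = 36, the sequence is eventually periodic: after a pre-period of length 1 it cycles with period 6.
For n ≥ 1, t_n depends only on (n - 1) mod 6. (813 - 1) mod 6 = 2, so t_{813} = t_3 = 12.

12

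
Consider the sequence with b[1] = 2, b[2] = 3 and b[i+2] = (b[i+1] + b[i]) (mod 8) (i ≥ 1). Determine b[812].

7

Listing terms: b[1] = 2, b[2] = 3, b[3] = 5, b[4] = 0, b[5] = 5, b[6] = 5, b[7] = 2, b[8] = 7, b[9] = 1, b[10] = 0, b[11] = 1, b[12] = 1, b[13] = 2, b[14] = 3.
The sequence repeats with period 12.
So b[812] = b[1 + ((812-1) mod 12)] = b[8] = 7.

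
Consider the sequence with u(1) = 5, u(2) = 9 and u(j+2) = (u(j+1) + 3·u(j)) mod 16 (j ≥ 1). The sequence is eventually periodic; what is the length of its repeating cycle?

12

u(1) = 5,  u(2) = 9,  u(3) = 8,  u(4) = 3,  u(5) = 11,  u(6) = 4,  u(7) = 5,  u(8) = 1,  u(9) = 0,  u(10) = 3,  u(11) = 3,  u(12) = 12,  u(13) = 5,  u(14) = 9.
The sequence repeats with period 12.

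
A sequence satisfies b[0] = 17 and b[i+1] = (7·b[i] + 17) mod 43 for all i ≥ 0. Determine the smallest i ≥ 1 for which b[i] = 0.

5

Listing terms: b[0] = 17,  b[1] = 7,  b[2] = 23,  b[3] = 6,  b[4] = 16,  b[5] = 0,  b[6] = 17.
The sequence repeats with period 6.
The value 0 first appears (with i ≥ 1) at b[5].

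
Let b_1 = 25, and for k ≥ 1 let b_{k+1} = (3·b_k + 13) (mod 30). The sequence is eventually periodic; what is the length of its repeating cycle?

4

Computing terms: b_1 = 25, b_2 = 28, b_3 = 7, b_4 = 4, b_5 = 25.
Since b_5 = b_1 = 25, the sequence is periodic with period 4.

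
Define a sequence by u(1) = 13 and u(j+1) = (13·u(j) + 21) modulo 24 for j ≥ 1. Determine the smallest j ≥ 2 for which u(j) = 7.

7

u(1) = 13, u(2) = 22, u(3) = 19, u(4) = 4, u(5) = 1, u(6) = 10, u(7) = 7, u(8) = 16, u(9) = 13.
Since u(9) = u(1) = 13, the sequence is periodic with period 8.
The value 7 first appears (with j ≥ 2) at u(7).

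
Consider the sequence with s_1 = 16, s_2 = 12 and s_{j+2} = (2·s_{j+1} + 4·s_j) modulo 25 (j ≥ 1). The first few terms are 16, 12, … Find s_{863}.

Computing terms: s_1 = 16,  s_2 = 12,  s_3 = 13,  s_4 = 24,  s_5 = 0,  s_6 = 21,  s_7 = 17,  s_8 = 18,  s_9 = 4,  s_{10} = 5,  s_{11} = 1,  s_{12} = 22,  s_{13} = 23,  s_{14} = 9,  s_{15} = 10,  s_{16} = 6,  s_{17} = 2,  s_{18} = 3,  s_{19} = 14,  s_{20} = 15,  s_{21} = 11,  s_{22} = 7,  s_{23} = 8,  s_{24} = 19,  s_{25} = 20,  s_{26} = 16,  s_{27} = 12.
Since (s_{26}, s_{27}) = (s_1, s_2) = (16, 12) (two consecutive terms determine the rest), the sequence is periodic with period 25.
So s_{863} = s_{1 + ((863-1) mod 25)} = s_{13} = 23.

23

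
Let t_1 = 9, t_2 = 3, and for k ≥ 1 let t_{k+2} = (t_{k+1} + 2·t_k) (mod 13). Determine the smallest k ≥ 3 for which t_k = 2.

9

We have t_1 = 9, t_2 = 3, t_3 = 8, t_4 = 1, t_5 = 4, t_6 = 6, t_7 = 1, t_8 = 0, t_9 = 2, t_{10} = 2, t_{11} = 6, t_{12} = 10, t_{13} = 9, t_{14} = 3.
Since (t_{13}, t_{14}) = (t_1, t_2) = (9, 3) (two consecutive terms determine the rest), the sequence is periodic with period 12.
The value 2 first appears (with k ≥ 3) at t_9.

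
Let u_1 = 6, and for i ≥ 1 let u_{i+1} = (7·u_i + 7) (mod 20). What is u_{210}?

Listing terms: u_1 = 6,  u_2 = 9,  u_3 = 10,  u_4 = 17,  u_5 = 6.
Since u_5 = u_1 = 6, the sequence is periodic with period 4.
So u_{210} = u_{1 + ((210-1) mod 4)} = u_2 = 9.

9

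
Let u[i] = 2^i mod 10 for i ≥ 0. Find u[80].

u[0] = 1; u[1] = 2; u[2] = 4; u[3] = 8; u[4] = 6; u[5] = 2.
Since u[5] = u[1] = 2, the sequence is eventually periodic: after a pre-period of length 1 it cycles with period 4.
For i ≥ 1, u[i] depends only on (i - 1) mod 4. (80 - 1) mod 4 = 3, so u[80] = u[4] = 6.

6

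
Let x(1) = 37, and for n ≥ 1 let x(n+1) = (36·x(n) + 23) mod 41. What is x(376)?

We have x(1) = 37,  x(2) = 2,  x(3) = 13,  x(4) = 40,  x(5) = 28,  x(6) = 6,  x(7) = 34,  x(8) = 17,  x(9) = 20,  x(10) = 5,  x(11) = 39,  x(12) = 33,  x(13) = 22,  x(14) = 36,  x(15) = 7,  x(16) = 29,  x(17) = 1,  x(18) = 18,  x(19) = 15,  x(20) = 30,  x(21) = 37.
The sequence repeats with period 20.
So x(376) = x(1 + ((376-1) mod 20)) = x(16) = 29.

29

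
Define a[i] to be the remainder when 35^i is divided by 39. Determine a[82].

22

a[0] = 1, a[1] = 35, a[2] = 16, a[3] = 14, a[4] = 22, a[5] = 29, a[6] = 1.
Since a[6] = a[0] = 1, the sequence is periodic with period 6.
So a[82] = a[0 + ((82-0) mod 6)] = a[4] = 22.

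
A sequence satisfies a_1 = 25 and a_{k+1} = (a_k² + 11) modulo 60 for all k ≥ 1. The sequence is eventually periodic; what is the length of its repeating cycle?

6

Computing terms: a_1 = 25, a_2 = 36, a_3 = 47, a_4 = 0, a_5 = 11, a_6 = 12, a_7 = 35, a_8 = 36.
Since a_8 = a_2 = 36, the sequence is eventually periodic: after a pre-period of length 1 it cycles with period 6.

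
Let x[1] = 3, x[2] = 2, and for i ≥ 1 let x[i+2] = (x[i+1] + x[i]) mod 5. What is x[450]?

1

x[1] = 3, x[2] = 2, x[3] = 0, x[4] = 2, x[5] = 2, x[6] = 4, x[7] = 1, x[8] = 0, x[9] = 1, x[10] = 1, x[11] = 2, x[12] = 3, x[13] = 0, x[14] = 3, x[15] = 3, x[16] = 1, x[17] = 4, x[18] = 0, x[19] = 4, x[20] = 4, x[21] = 3, x[22] = 2.
The sequence repeats with period 20.
So x[450] = x[1 + ((450-1) mod 20)] = x[10] = 1.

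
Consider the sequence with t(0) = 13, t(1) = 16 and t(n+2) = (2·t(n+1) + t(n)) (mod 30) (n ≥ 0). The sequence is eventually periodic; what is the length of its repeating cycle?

t(0) = 13; t(1) = 16; t(2) = 15; t(3) = 16; t(4) = 17; t(5) = 20; t(6) = 27; t(7) = 14; t(8) = 25; t(9) = 4; t(10) = 3; t(11) = 10; t(12) = 23; t(13) = 26; t(14) = 15; t(15) = 26; t(16) = 7; t(17) = 10; t(18) = 27; t(19) = 4; t(20) = 5; t(21) = 14; t(22) = 3; t(23) = 20; t(24) = 13; t(25) = 16.
The sequence repeats with period 24.

24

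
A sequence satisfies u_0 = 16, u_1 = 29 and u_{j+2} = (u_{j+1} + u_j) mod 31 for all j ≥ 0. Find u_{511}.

29

Listing terms: u_0 = 16,  u_1 = 29,  u_2 = 14,  u_3 = 12,  u_4 = 26,  u_5 = 7,  u_6 = 2,  u_7 = 9,  u_8 = 11,  u_9 = 20,  u_{10} = 0,  u_{11} = 20,  u_{12} = 20,  u_{13} = 9,  u_{14} = 29,  u_{15} = 7,  u_{16} = 5,  u_{17} = 12,  u_{18} = 17,  u_{19} = 29,  u_{20} = 15,  u_{21} = 13,  u_{22} = 28,  u_{23} = 10,  u_{24} = 7,  u_{25} = 17,  u_{26} = 24,  u_{27} = 10,  u_{28} = 3,  u_{29} = 13,  u_{30} = 16,  u_{31} = 29.
The sequence repeats with period 30.
(511 - 0) mod 30 = 1, so u_{511} = u_1 = 29.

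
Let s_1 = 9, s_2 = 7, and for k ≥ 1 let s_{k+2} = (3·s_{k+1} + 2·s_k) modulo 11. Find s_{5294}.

8

Computing terms: s_1 = 9; s_2 = 7; s_3 = 6; s_4 = 10; s_5 = 9; s_6 = 3; s_7 = 5; s_8 = 10; s_9 = 7; s_{10} = 8; s_{11} = 5; s_{12} = 9; s_{13} = 4; s_{14} = 8; s_{15} = 10; s_{16} = 2; s_{17} = 4; s_{18} = 5; s_{19} = 1; s_{20} = 2; s_{21} = 8; s_{22} = 6; s_{23} = 1; s_{24} = 4; s_{25} = 3; s_{26} = 6; s_{27} = 2; s_{28} = 7; s_{29} = 3; s_{30} = 1; s_{31} = 9; s_{32} = 7.
The sequence repeats with period 30.
So s_{5294} = s_{1 + ((5294-1) mod 30)} = s_{14} = 8.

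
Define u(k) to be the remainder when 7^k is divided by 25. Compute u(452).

1

Computing terms: u(1) = 7,  u(2) = 24,  u(3) = 18,  u(4) = 1,  u(5) = 7.
Since u(5) = u(1) = 7, the sequence is periodic with period 4.
So u(452) = u(1 + ((452-1) mod 4)) = u(4) = 1.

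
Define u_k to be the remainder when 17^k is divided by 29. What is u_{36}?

1

u_1 = 17; u_2 = 28; u_3 = 12; u_4 = 1; u_5 = 17.
The sequence repeats with period 4.
(36 - 1) mod 4 = 3, so u_{36} = u_4 = 1.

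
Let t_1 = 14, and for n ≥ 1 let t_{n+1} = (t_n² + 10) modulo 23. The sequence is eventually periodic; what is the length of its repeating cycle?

Listing terms: t_1 = 14,  t_2 = 22,  t_3 = 11,  t_4 = 16,  t_5 = 13,  t_6 = 18,  t_7 = 12,  t_8 = 16.
Since t_8 = t_4 = 16, the sequence is eventually periodic: after a pre-period of length 3 it cycles with period 4.

4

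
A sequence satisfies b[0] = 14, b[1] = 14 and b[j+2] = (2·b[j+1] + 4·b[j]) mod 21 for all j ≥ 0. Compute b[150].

b[0] = 14, b[1] = 14, b[2] = 0, b[3] = 14, b[4] = 7, b[5] = 7, b[6] = 0, b[7] = 7, b[8] = 14, b[9] = 14.
The sequence repeats with period 8.
(150 - 0) mod 8 = 6, so b[150] = b[6] = 0.

0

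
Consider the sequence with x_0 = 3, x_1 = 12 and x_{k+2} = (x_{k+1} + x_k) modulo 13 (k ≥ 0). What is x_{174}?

7

Listing terms: x_0 = 3; x_1 = 12; x_2 = 2; x_3 = 1; x_4 = 3; x_5 = 4; x_6 = 7; x_7 = 11; x_8 = 5; x_9 = 3; x_{10} = 8; x_{11} = 11; x_{12} = 6; x_{13} = 4; x_{14} = 10; x_{15} = 1; x_{16} = 11; x_{17} = 12; x_{18} = 10; x_{19} = 9; x_{20} = 6; x_{21} = 2; x_{22} = 8; x_{23} = 10; x_{24} = 5; x_{25} = 2; x_{26} = 7; x_{27} = 9; x_{28} = 3; x_{29} = 12.
Since (x_{28}, x_{29}) = (x_0, x_1) = (3, 12) (two consecutive terms determine the rest), the sequence is periodic with period 28.
So x_{174} = x_{0 + ((174-0) mod 28)} = x_6 = 7.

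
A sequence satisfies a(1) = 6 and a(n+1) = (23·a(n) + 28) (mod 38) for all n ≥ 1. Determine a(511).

20

We have a(1) = 6; a(2) = 14; a(3) = 8; a(4) = 22; a(5) = 2; a(6) = 36; a(7) = 20; a(8) = 32; a(9) = 4; a(10) = 6.
Since a(10) = a(1) = 6, the sequence is periodic with period 9.
So a(511) = a(1 + ((511-1) mod 9)) = a(7) = 20.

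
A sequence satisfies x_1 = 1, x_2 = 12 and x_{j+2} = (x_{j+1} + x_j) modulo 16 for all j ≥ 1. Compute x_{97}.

1

x_1 = 1; x_2 = 12; x_3 = 13; x_4 = 9; x_5 = 6; x_6 = 15; x_7 = 5; x_8 = 4; x_9 = 9; x_{10} = 13; x_{11} = 6; x_{12} = 3; x_{13} = 9; x_{14} = 12; x_{15} = 5; x_{16} = 1; x_{17} = 6; x_{18} = 7; x_{19} = 13; x_{20} = 4; x_{21} = 1; x_{22} = 5; x_{23} = 6; x_{24} = 11; x_{25} = 1; x_{26} = 12.
Since (x_{25}, x_{26}) = (x_1, x_2) = (1, 12) (two consecutive terms determine the rest), the sequence is periodic with period 24.
(97 - 1) mod 24 = 0, so x_{97} = x_1 = 1.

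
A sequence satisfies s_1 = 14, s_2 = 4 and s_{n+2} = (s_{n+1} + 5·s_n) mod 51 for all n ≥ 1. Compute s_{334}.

We have s_1 = 14, s_2 = 4, s_3 = 23, s_4 = 43, s_5 = 5, s_6 = 16, s_7 = 41, s_8 = 19, s_9 = 20, s_{10} = 13, s_{11} = 11, s_{12} = 25, s_{13} = 29, s_{14} = 1, s_{15} = 44, s_{16} = 49, s_{17} = 14, s_{18} = 4.
Since (s_{17}, s_{18}) = (s_1, s_2) = (14, 4) (two consecutive terms determine the rest), the sequence is periodic with period 16.
(334 - 1) mod 16 = 13, so s_{334} = s_{14} = 1.

1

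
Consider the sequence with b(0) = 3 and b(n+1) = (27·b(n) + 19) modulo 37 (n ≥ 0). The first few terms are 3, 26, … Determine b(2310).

3

b(0) = 3, b(1) = 26, b(2) = 18, b(3) = 24, b(4) = 1, b(5) = 9, b(6) = 3.
Since b(6) = b(0) = 3, the sequence is periodic with period 6.
So b(2310) = b(0 + ((2310-0) mod 6)) = b(0) = 3.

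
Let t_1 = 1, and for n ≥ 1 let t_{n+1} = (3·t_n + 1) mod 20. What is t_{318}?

Computing terms: t_1 = 1, t_2 = 4, t_3 = 13, t_4 = 0, t_5 = 1.
Since t_5 = t_1 = 1, the sequence is periodic with period 4.
(318 - 1) mod 4 = 1, so t_{318} = t_2 = 4.

4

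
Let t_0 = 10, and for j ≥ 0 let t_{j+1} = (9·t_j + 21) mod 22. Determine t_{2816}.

We have t_0 = 10, t_1 = 1, t_2 = 8, t_3 = 5, t_4 = 0, t_5 = 21, t_6 = 12, t_7 = 19, t_8 = 16, t_9 = 11, t_{10} = 10.
The sequence repeats with period 10.
(2816 - 0) mod 10 = 6, so t_{2816} = t_6 = 12.

12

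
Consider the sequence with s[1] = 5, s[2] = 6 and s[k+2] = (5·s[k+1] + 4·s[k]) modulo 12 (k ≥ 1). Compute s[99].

2

We have s[1] = 5,  s[2] = 6,  s[3] = 2,  s[4] = 10,  s[5] = 10,  s[6] = 6,  s[7] = 10,  s[8] = 2,  s[9] = 2,  s[10] = 6,  s[11] = 2.
Since (s[10], s[11]) = (s[2], s[3]) = (6, 2) (two consecutive terms determine the rest), the sequence is eventually periodic: after a pre-period of length 1 it cycles with period 8.
For k ≥ 2, s[k] depends only on (k - 2) mod 8. (99 - 2) mod 8 = 1, so s[99] = s[3] = 2.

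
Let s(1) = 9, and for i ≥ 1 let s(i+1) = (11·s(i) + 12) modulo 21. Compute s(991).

We have s(1) = 9, s(2) = 6, s(3) = 15, s(4) = 9.
Since s(4) = s(1) = 9, the sequence is periodic with period 3.
(991 - 1) mod 3 = 0, so s(991) = s(1) = 9.

9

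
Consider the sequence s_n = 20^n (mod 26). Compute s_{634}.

4

s_1 = 20,  s_2 = 10,  s_3 = 18,  s_4 = 22,  s_5 = 24,  s_6 = 12,  s_7 = 6,  s_8 = 16,  s_9 = 8,  s_{10} = 4,  s_{11} = 2,  s_{12} = 14,  s_{13} = 20.
The sequence repeats with period 12.
So s_{634} = s_{1 + ((634-1) mod 12)} = s_{10} = 4.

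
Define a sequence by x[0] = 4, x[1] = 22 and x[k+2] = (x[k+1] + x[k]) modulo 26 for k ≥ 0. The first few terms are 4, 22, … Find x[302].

6

Listing terms: x[0] = 4,  x[1] = 22,  x[2] = 0,  x[3] = 22,  x[4] = 22,  x[5] = 18,  x[6] = 14,  x[7] = 6,  x[8] = 20,  x[9] = 0,  x[10] = 20,  x[11] = 20,  x[12] = 14,  x[13] = 8,  x[14] = 22,  x[15] = 4,  x[16] = 0,  x[17] = 4,  x[18] = 4,  x[19] = 8,  x[20] = 12,  x[21] = 20,  x[22] = 6,  x[23] = 0,  x[24] = 6,  x[25] = 6,  x[26] = 12,  x[27] = 18,  x[28] = 4,  x[29] = 22.
The sequence repeats with period 28.
(302 - 0) mod 28 = 22, so x[302] = x[22] = 6.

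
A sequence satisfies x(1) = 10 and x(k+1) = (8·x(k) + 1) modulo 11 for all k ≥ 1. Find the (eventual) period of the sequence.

We have x(1) = 10,  x(2) = 4,  x(3) = 0,  x(4) = 1,  x(5) = 9,  x(6) = 7,  x(7) = 2,  x(8) = 6,  x(9) = 5,  x(10) = 8,  x(11) = 10.
Since x(11) = x(1) = 10, the sequence is periodic with period 10.

10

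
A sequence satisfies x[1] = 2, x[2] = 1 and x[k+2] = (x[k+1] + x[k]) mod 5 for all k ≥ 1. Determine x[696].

4

x[1] = 2,  x[2] = 1,  x[3] = 3,  x[4] = 4,  x[5] = 2,  x[6] = 1.
The sequence repeats with period 4.
So x[696] = x[1 + ((696-1) mod 4)] = x[4] = 4.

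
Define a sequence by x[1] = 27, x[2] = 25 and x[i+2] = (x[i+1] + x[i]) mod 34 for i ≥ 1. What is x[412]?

31

Listing terms: x[1] = 27; x[2] = 25; x[3] = 18; x[4] = 9; x[5] = 27; x[6] = 2; x[7] = 29; x[8] = 31; x[9] = 26; x[10] = 23; x[11] = 15; x[12] = 4; x[13] = 19; x[14] = 23; x[15] = 8; x[16] = 31; x[17] = 5; x[18] = 2; x[19] = 7; x[20] = 9; x[21] = 16; x[22] = 25; x[23] = 7; x[24] = 32; x[25] = 5; x[26] = 3; x[27] = 8; x[28] = 11; x[29] = 19; x[30] = 30; x[31] = 15; x[32] = 11; x[33] = 26; x[34] = 3; x[35] = 29; x[36] = 32; x[37] = 27; x[38] = 25.
The sequence repeats with period 36.
So x[412] = x[1 + ((412-1) mod 36)] = x[16] = 31.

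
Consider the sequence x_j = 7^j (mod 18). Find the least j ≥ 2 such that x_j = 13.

2

We have x_1 = 7; x_2 = 13; x_3 = 1; x_4 = 7.
The sequence repeats with period 3.
The value 13 first appears (with j ≥ 2) at x_2.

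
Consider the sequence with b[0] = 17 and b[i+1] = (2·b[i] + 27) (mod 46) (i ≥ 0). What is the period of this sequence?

We have b[0] = 17, b[1] = 15, b[2] = 11, b[3] = 3, b[4] = 33, b[5] = 1, b[6] = 29, b[7] = 39, b[8] = 13, b[9] = 7, b[10] = 41, b[11] = 17.
Since b[11] = b[0] = 17, the sequence is periodic with period 11.

11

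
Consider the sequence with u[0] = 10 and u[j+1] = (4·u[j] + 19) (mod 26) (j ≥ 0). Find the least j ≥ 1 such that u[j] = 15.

Listing terms: u[0] = 10,  u[1] = 7,  u[2] = 21,  u[3] = 25,  u[4] = 15,  u[5] = 1,  u[6] = 23,  u[7] = 7.
Since u[7] = u[1] = 7, the sequence is eventually periodic: after a pre-period of length 1 it cycles with period 6.
The value 15 first appears (with j ≥ 1) at u[4].

4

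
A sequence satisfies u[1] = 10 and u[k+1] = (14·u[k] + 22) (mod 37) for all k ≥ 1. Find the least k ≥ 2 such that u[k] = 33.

3

u[1] = 10,  u[2] = 14,  u[3] = 33,  u[4] = 3,  u[5] = 27,  u[6] = 30,  u[7] = 35,  u[8] = 31,  u[9] = 12,  u[10] = 5,  u[11] = 18,  u[12] = 15,  u[13] = 10.
Since u[13] = u[1] = 10, the sequence is periodic with period 12.
The value 33 first appears (with k ≥ 2) at u[3].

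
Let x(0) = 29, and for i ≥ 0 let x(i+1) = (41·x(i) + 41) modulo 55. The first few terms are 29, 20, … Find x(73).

32

Listing terms: x(0) = 29, x(1) = 20, x(2) = 36, x(3) = 32, x(4) = 33, x(5) = 19, x(6) = 50, x(7) = 1, x(8) = 27, x(9) = 48, x(10) = 29.
The sequence repeats with period 10.
So x(73) = x(0 + ((73-0) mod 10)) = x(3) = 32.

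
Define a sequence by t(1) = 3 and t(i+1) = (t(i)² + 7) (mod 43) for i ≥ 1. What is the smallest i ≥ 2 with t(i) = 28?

7

t(1) = 3,  t(2) = 16,  t(3) = 5,  t(4) = 32,  t(5) = 42,  t(6) = 8,  t(7) = 28,  t(8) = 17,  t(9) = 38,  t(10) = 32.
Since t(10) = t(4) = 32, the sequence is eventually periodic: after a pre-period of length 3 it cycles with period 6.
The value 28 first appears (with i ≥ 2) at t(7).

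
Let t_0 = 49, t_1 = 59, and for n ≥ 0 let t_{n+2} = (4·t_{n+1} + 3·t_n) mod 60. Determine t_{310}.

35

Computing terms: t_0 = 49,  t_1 = 59,  t_2 = 23,  t_3 = 29,  t_4 = 5,  t_5 = 47,  t_6 = 23,  t_7 = 53,  t_8 = 41,  t_9 = 23,  t_{10} = 35,  t_{11} = 29,  t_{12} = 41,  t_{13} = 11,  t_{14} = 47,  t_{15} = 41,  t_{16} = 5,  t_{17} = 23,  t_{18} = 47,  t_{19} = 17,  t_{20} = 29,  t_{21} = 47,  t_{22} = 35,  t_{23} = 41,  t_{24} = 29,  t_{25} = 59,  t_{26} = 23.
Since (t_{25}, t_{26}) = (t_1, t_2) = (59, 23) (two consecutive terms determine the rest), the sequence is eventually periodic: after a pre-period of length 1 it cycles with period 24.
For n ≥ 1, t_n depends only on (n - 1) mod 24. (310 - 1) mod 24 = 21, so t_{310} = t_{22} = 35.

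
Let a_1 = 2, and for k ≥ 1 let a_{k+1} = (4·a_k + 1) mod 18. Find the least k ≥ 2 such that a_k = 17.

a_1 = 2, a_2 = 9, a_3 = 1, a_4 = 5, a_5 = 3, a_6 = 13, a_7 = 17, a_8 = 15, a_9 = 7, a_{10} = 11, a_{11} = 9.
Since a_{11} = a_2 = 9, the sequence is eventually periodic: after a pre-period of length 1 it cycles with period 9.
The value 17 first appears (with k ≥ 2) at a_7.

7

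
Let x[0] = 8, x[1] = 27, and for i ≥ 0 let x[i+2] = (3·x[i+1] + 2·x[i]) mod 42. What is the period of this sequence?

48

We have x[0] = 8; x[1] = 27; x[2] = 13; x[3] = 9; x[4] = 11; x[5] = 9; x[6] = 7; x[7] = 39; x[8] = 5; x[9] = 9; x[10] = 37; x[11] = 3; x[12] = 41; x[13] = 3; x[14] = 7; x[15] = 27; x[16] = 11; x[17] = 3; x[18] = 31; x[19] = 15; x[20] = 23; x[21] = 15; x[22] = 7; x[23] = 9; x[24] = 41; x[25] = 15; x[26] = 1; x[27] = 33; x[28] = 17; x[29] = 33; x[30] = 7; x[31] = 3; x[32] = 23; x[33] = 33; x[34] = 19; x[35] = 39; x[36] = 29; x[37] = 39; x[38] = 7; x[39] = 15; x[40] = 17; x[41] = 39; x[42] = 25; x[43] = 27; x[44] = 5; x[45] = 27; x[46] = 7; x[47] = 33; x[48] = 29; x[49] = 27; x[50] = 13.
Since (x[49], x[50]) = (x[1], x[2]) = (27, 13) (two consecutive terms determine the rest), the sequence is eventually periodic: after a pre-period of length 1 it cycles with period 48.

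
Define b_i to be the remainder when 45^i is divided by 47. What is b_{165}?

31

b_1 = 45; b_2 = 4; b_3 = 39; b_4 = 16; b_5 = 15; b_6 = 17; b_7 = 13; b_8 = 21; b_9 = 5; b_{10} = 37; b_{11} = 20; b_{12} = 7; b_{13} = 33; b_{14} = 28; b_{15} = 38; b_{16} = 18; b_{17} = 11; b_{18} = 25; b_{19} = 44; b_{20} = 6; b_{21} = 35; b_{22} = 24; b_{23} = 46; b_{24} = 2; b_{25} = 43; b_{26} = 8; b_{27} = 31; b_{28} = 32; b_{29} = 30; b_{30} = 34; b_{31} = 26; b_{32} = 42; b_{33} = 10; b_{34} = 27; b_{35} = 40; b_{36} = 14; b_{37} = 19; b_{38} = 9; b_{39} = 29; b_{40} = 36; b_{41} = 22; b_{42} = 3; b_{43} = 41; b_{44} = 12; b_{45} = 23; b_{46} = 1; b_{47} = 45.
Since b_{47} = b_1 = 45, the sequence is periodic with period 46.
So b_{165} = b_{1 + ((165-1) mod 46)} = b_{27} = 31.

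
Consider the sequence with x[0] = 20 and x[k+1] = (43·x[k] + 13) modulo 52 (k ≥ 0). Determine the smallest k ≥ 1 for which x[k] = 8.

x[0] = 20; x[1] = 41; x[2] = 8; x[3] = 45; x[4] = 24; x[5] = 5; x[6] = 20.
Since x[6] = x[0] = 20, the sequence is periodic with period 6.
The value 8 first appears (with k ≥ 1) at x[2].

2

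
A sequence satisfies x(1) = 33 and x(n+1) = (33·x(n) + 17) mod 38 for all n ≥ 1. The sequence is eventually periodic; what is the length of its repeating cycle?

18

Listing terms: x(1) = 33, x(2) = 4, x(3) = 35, x(4) = 32, x(5) = 9, x(6) = 10, x(7) = 5, x(8) = 30, x(9) = 19, x(10) = 36, x(11) = 27, x(12) = 34, x(13) = 37, x(14) = 22, x(15) = 21, x(16) = 26, x(17) = 1, x(18) = 12, x(19) = 33.
Since x(19) = x(1) = 33, the sequence is periodic with period 18.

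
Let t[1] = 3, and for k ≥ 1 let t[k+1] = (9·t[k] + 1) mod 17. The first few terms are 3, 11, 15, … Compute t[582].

10

We have t[1] = 3,  t[2] = 11,  t[3] = 15,  t[4] = 0,  t[5] = 1,  t[6] = 10,  t[7] = 6,  t[8] = 4,  t[9] = 3.
Since t[9] = t[1] = 3, the sequence is periodic with period 8.
(582 - 1) mod 8 = 5, so t[582] = t[6] = 10.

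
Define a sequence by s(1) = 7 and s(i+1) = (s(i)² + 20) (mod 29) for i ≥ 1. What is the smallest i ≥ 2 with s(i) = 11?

Computing terms: s(1) = 7,  s(2) = 11,  s(3) = 25,  s(4) = 7.
Since s(4) = s(1) = 7, the sequence is periodic with period 3.
The value 11 first appears (with i ≥ 2) at s(2).

2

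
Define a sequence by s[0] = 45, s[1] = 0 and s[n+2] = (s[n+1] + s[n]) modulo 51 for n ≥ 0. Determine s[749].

24

s[0] = 45,  s[1] = 0,  s[2] = 45,  s[3] = 45,  s[4] = 39,  s[5] = 33,  s[6] = 21,  s[7] = 3,  s[8] = 24,  s[9] = 27,  s[10] = 0,  s[11] = 27,  s[12] = 27,  s[13] = 3,  s[14] = 30,  s[15] = 33,  s[16] = 12,  s[17] = 45,  s[18] = 6,  s[19] = 0,  s[20] = 6,  s[21] = 6,  s[22] = 12,  s[23] = 18,  s[24] = 30,  s[25] = 48,  s[26] = 27,  s[27] = 24,  s[28] = 0,  s[29] = 24,  s[30] = 24,  s[31] = 48,  s[32] = 21,  s[33] = 18,  s[34] = 39,  s[35] = 6,  s[36] = 45,  s[37] = 0.
The sequence repeats with period 36.
(749 - 0) mod 36 = 29, so s[749] = s[29] = 24.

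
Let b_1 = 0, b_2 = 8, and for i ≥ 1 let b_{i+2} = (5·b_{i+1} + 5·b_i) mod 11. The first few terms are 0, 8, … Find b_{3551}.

0

Computing terms: b_1 = 0; b_2 = 8; b_3 = 7; b_4 = 9; b_5 = 3; b_6 = 5; b_7 = 7; b_8 = 5; b_9 = 5; b_{10} = 6; b_{11} = 0; b_{12} = 8.
Since (b_{11}, b_{12}) = (b_1, b_2) = (0, 8) (two consecutive terms determine the rest), the sequence is periodic with period 10.
So b_{3551} = b_{1 + ((3551-1) mod 10)} = b_1 = 0.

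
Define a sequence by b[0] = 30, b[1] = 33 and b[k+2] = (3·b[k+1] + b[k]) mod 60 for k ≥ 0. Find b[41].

b[0] = 30, b[1] = 33, b[2] = 9, b[3] = 0, b[4] = 9, b[5] = 27, b[6] = 30, b[7] = 57, b[8] = 21, b[9] = 0, b[10] = 21, b[11] = 3, b[12] = 30, b[13] = 33.
Since (b[12], b[13]) = (b[0], b[1]) = (30, 33) (two consecutive terms determine the rest), the sequence is periodic with period 12.
So b[41] = b[0 + ((41-0) mod 12)] = b[5] = 27.

27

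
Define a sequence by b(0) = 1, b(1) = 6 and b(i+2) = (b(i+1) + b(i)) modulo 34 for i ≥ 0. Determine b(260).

3

b(0) = 1; b(1) = 6; b(2) = 7; b(3) = 13; b(4) = 20; b(5) = 33; b(6) = 19; b(7) = 18; b(8) = 3; b(9) = 21; b(10) = 24; b(11) = 11; b(12) = 1; b(13) = 12; b(14) = 13; b(15) = 25; b(16) = 4; b(17) = 29; b(18) = 33; b(19) = 28; b(20) = 27; b(21) = 21; b(22) = 14; b(23) = 1; b(24) = 15; b(25) = 16; b(26) = 31; b(27) = 13; b(28) = 10; b(29) = 23; b(30) = 33; b(31) = 22; b(32) = 21; b(33) = 9; b(34) = 30; b(35) = 5; b(36) = 1; b(37) = 6.
Since (b(36), b(37)) = (b(0), b(1)) = (1, 6) (two consecutive terms determine the rest), the sequence is periodic with period 36.
So b(260) = b(0 + ((260-0) mod 36)) = b(8) = 3.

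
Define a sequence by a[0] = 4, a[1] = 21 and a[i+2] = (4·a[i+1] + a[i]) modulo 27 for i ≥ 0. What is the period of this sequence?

24

a[0] = 4, a[1] = 21, a[2] = 7, a[3] = 22, a[4] = 14, a[5] = 24, a[6] = 2, a[7] = 5, a[8] = 22, a[9] = 12, a[10] = 16, a[11] = 22, a[12] = 23, a[13] = 6, a[14] = 20, a[15] = 5, a[16] = 13, a[17] = 3, a[18] = 25, a[19] = 22, a[20] = 5, a[21] = 15, a[22] = 11, a[23] = 5, a[24] = 4, a[25] = 21.
Since (a[24], a[25]) = (a[0], a[1]) = (4, 21) (two consecutive terms determine the rest), the sequence is periodic with period 24.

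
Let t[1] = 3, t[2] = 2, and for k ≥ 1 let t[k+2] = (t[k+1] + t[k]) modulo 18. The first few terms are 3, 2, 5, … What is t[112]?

11

We have t[1] = 3; t[2] = 2; t[3] = 5; t[4] = 7; t[5] = 12; t[6] = 1; t[7] = 13; t[8] = 14; t[9] = 9; t[10] = 5; t[11] = 14; t[12] = 1; t[13] = 15; t[14] = 16; t[15] = 13; t[16] = 11; t[17] = 6; t[18] = 17; t[19] = 5; t[20] = 4; t[21] = 9; t[22] = 13; t[23] = 4; t[24] = 17; t[25] = 3; t[26] = 2.
Since (t[25], t[26]) = (t[1], t[2]) = (3, 2) (two consecutive terms determine the rest), the sequence is periodic with period 24.
So t[112] = t[1 + ((112-1) mod 24)] = t[16] = 11.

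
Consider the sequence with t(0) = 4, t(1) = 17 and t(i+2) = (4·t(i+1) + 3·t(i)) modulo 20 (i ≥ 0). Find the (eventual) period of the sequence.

t(0) = 4, t(1) = 17, t(2) = 0, t(3) = 11, t(4) = 4, t(5) = 9, t(6) = 8, t(7) = 19, t(8) = 0, t(9) = 17, t(10) = 8, t(11) = 3, t(12) = 16, t(13) = 13, t(14) = 0, t(15) = 19, t(16) = 16, t(17) = 1, t(18) = 12, t(19) = 11, t(20) = 0, t(21) = 13, t(22) = 12, t(23) = 7, t(24) = 4, t(25) = 17.
Since (t(24), t(25)) = (t(0), t(1)) = (4, 17) (two consecutive terms determine the rest), the sequence is periodic with period 24.

24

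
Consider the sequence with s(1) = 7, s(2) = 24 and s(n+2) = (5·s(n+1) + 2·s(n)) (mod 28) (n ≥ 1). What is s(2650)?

22

s(1) = 7,  s(2) = 24,  s(3) = 22,  s(4) = 18,  s(5) = 22,  s(6) = 6,  s(7) = 18,  s(8) = 18,  s(9) = 14,  s(10) = 22,  s(11) = 26,  s(12) = 6,  s(13) = 26,  s(14) = 2,  s(15) = 6,  s(16) = 6,  s(17) = 14,  s(18) = 26,  s(19) = 18,  s(20) = 2,  s(21) = 18,  s(22) = 10,  s(23) = 2,  s(24) = 2,  s(25) = 14,  s(26) = 18,  s(27) = 6,  s(28) = 10,  s(29) = 6,  s(30) = 22,  s(31) = 10,  s(32) = 10,  s(33) = 14,  s(34) = 6,  s(35) = 2,  s(36) = 22,  s(37) = 2,  s(38) = 26,  s(39) = 22,  s(40) = 22,  s(41) = 14,  s(42) = 2,  s(43) = 10,  s(44) = 26,  s(45) = 10,  s(46) = 18,  s(47) = 26,  s(48) = 26,  s(49) = 14,  s(50) = 10,  s(51) = 22,  s(52) = 18.
Since (s(51), s(52)) = (s(3), s(4)) = (22, 18) (two consecutive terms determine the rest), the sequence is eventually periodic: after a pre-period of length 2 it cycles with period 48.
For n ≥ 3, s(n) depends only on (n - 3) mod 48. (2650 - 3) mod 48 = 7, so s(2650) = s(10) = 22.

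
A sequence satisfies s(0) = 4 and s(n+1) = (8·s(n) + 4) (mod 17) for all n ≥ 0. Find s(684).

7

Computing terms: s(0) = 4; s(1) = 2; s(2) = 3; s(3) = 11; s(4) = 7; s(5) = 9; s(6) = 8; s(7) = 0; s(8) = 4.
Since s(8) = s(0) = 4, the sequence is periodic with period 8.
So s(684) = s(0 + ((684-0) mod 8)) = s(4) = 7.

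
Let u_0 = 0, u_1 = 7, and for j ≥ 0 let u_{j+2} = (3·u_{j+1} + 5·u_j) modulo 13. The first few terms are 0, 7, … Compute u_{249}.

Computing terms: u_0 = 0, u_1 = 7, u_2 = 8, u_3 = 7, u_4 = 9, u_5 = 10, u_6 = 10, u_7 = 2, u_8 = 4, u_9 = 9, u_{10} = 8, u_{11} = 4, u_{12} = 0, u_{13} = 7.
Since (u_{12}, u_{13}) = (u_0, u_1) = (0, 7) (two consecutive terms determine the rest), the sequence is periodic with period 12.
(249 - 0) mod 12 = 9, so u_{249} = u_9 = 9.

9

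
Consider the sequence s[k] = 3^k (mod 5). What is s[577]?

3

s[0] = 1; s[1] = 3; s[2] = 4; s[3] = 2; s[4] = 1.
The sequence repeats with period 4.
(577 - 0) mod 4 = 1, so s[577] = s[1] = 3.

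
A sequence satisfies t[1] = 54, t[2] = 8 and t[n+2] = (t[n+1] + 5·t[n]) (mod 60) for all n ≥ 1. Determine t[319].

18

t[1] = 54,  t[2] = 8,  t[3] = 38,  t[4] = 18,  t[5] = 28,  t[6] = 58,  t[7] = 18,  t[8] = 8,  t[9] = 38.
Since (t[8], t[9]) = (t[2], t[3]) = (8, 38) (two consecutive terms determine the rest), the sequence is eventually periodic: after a pre-period of length 1 it cycles with period 6.
For n ≥ 2, t[n] depends only on (n - 2) mod 6. (319 - 2) mod 6 = 5, so t[319] = t[7] = 18.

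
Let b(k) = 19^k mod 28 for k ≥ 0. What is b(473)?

3

We have b(0) = 1; b(1) = 19; b(2) = 25; b(3) = 27; b(4) = 9; b(5) = 3; b(6) = 1.
Since b(6) = b(0) = 1, the sequence is periodic with period 6.
So b(473) = b(0 + ((473-0) mod 6)) = b(5) = 3.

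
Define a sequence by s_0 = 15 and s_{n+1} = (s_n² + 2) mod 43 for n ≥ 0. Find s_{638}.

38

s_0 = 15; s_1 = 12; s_2 = 17; s_3 = 33; s_4 = 16; s_5 = 0; s_6 = 2; s_7 = 6; s_8 = 38; s_9 = 27; s_{10} = 0.
Since s_{10} = s_5 = 0, the sequence is eventually periodic: after a pre-period of length 5 it cycles with period 5.
For n ≥ 5, s_n depends only on (n - 5) mod 5. (638 - 5) mod 5 = 3, so s_{638} = s_8 = 38.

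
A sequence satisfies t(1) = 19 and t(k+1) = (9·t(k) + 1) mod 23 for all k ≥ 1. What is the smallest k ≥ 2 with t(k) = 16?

8

t(1) = 19; t(2) = 11; t(3) = 8; t(4) = 4; t(5) = 14; t(6) = 12; t(7) = 17; t(8) = 16; t(9) = 7; t(10) = 18; t(11) = 2; t(12) = 19.
Since t(12) = t(1) = 19, the sequence is periodic with period 11.
The value 16 first appears (with k ≥ 2) at t(8).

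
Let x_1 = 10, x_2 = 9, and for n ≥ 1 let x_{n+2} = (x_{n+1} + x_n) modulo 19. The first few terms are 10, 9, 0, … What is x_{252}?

18

x_1 = 10; x_2 = 9; x_3 = 0; x_4 = 9; x_5 = 9; x_6 = 18; x_7 = 8; x_8 = 7; x_9 = 15; x_{10} = 3; x_{11} = 18; x_{12} = 2; x_{13} = 1; x_{14} = 3; x_{15} = 4; x_{16} = 7; x_{17} = 11; x_{18} = 18; x_{19} = 10; x_{20} = 9.
The sequence repeats with period 18.
(252 - 1) mod 18 = 17, so x_{252} = x_{18} = 18.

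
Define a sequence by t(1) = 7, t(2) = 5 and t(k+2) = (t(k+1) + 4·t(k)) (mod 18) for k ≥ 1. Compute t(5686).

7

Listing terms: t(1) = 7; t(2) = 5; t(3) = 15; t(4) = 17; t(5) = 5; t(6) = 1; t(7) = 3; t(8) = 7; t(9) = 1; t(10) = 11; t(11) = 15; t(12) = 5; t(13) = 11; t(14) = 13; t(15) = 3; t(16) = 1; t(17) = 13; t(18) = 17; t(19) = 15; t(20) = 11; t(21) = 17; t(22) = 7; t(23) = 3; t(24) = 13; t(25) = 7; t(26) = 5.
Since (t(25), t(26)) = (t(1), t(2)) = (7, 5) (two consecutive terms determine the rest), the sequence is periodic with period 24.
(5686 - 1) mod 24 = 21, so t(5686) = t(22) = 7.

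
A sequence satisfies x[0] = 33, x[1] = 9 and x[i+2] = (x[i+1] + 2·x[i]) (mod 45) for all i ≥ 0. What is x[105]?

39

We have x[0] = 33; x[1] = 9; x[2] = 30; x[3] = 3; x[4] = 18; x[5] = 24; x[6] = 15; x[7] = 18; x[8] = 3; x[9] = 39; x[10] = 0; x[11] = 33; x[12] = 33; x[13] = 9.
The sequence repeats with period 12.
So x[105] = x[0 + ((105-0) mod 12)] = x[9] = 39.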